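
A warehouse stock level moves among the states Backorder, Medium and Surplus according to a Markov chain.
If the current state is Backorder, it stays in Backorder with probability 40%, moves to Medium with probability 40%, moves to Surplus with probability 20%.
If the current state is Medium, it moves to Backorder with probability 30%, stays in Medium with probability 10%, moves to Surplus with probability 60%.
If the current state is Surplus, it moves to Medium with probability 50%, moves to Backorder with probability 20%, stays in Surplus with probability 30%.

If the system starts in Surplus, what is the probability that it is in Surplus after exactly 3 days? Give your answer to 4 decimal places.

Propagate the distribution vector 3 days from Surplus.
After 0 days: (0.0000, 0.0000, 1.0000)
After 1 day: (0.2000, 0.5000, 0.3000)
After 2 days: (0.2900, 0.2800, 0.4300)
After 3 days: (0.2860, 0.3590, 0.3550)
P(in Surplus after 3 days) = 0.3550

0.3550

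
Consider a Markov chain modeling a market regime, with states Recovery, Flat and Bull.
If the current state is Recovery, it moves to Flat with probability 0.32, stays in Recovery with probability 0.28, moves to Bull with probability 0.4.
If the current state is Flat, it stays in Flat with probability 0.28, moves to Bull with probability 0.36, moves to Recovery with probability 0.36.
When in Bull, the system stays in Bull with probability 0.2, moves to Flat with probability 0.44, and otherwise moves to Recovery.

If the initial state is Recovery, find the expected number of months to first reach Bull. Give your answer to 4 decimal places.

2.5794

Let t(s) be the expected number of months to first reach Bull from state s, with t(Bull) = 0. Conditioning on the first month:
t(Recovery) = 1 + 0.28·t(Recovery) + 0.32·t(Flat)
t(Flat) = 1 + 0.36·t(Recovery) + 0.28·t(Flat)
Solving: t(Recovery) = 2.5794, t(Flat) = 2.6786.
Expected months from Recovery to Bull: 2.5794.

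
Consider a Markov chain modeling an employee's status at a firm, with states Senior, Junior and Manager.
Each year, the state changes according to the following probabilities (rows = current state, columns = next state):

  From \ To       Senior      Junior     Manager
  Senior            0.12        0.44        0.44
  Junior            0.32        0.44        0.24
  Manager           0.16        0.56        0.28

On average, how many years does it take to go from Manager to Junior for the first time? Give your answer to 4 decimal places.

Let t(s) be the expected number of years to first reach Junior from state s, with t(Junior) = 0. Conditioning on the first year:
t(Senior) = 1 + 0.12·t(Senior) + 0.44·t(Manager)
t(Manager) = 1 + 0.16·t(Senior) + 0.28·t(Manager)
Solving: t(Senior) = 2.0597, t(Manager) = 1.8466.
Expected years from Manager to Junior: 1.8466.

1.8466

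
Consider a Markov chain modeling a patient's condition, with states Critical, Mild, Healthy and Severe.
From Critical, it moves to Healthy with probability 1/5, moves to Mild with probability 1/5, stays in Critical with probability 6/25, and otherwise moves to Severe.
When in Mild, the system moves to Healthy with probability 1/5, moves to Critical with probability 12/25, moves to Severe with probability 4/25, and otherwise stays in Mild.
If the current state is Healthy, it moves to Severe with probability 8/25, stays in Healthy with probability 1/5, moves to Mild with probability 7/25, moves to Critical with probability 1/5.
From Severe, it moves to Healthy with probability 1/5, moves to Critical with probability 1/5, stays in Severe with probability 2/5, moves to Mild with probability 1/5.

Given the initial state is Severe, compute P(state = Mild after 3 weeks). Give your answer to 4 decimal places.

0.2077

Propagate the distribution vector 3 weeks from Severe.
After 0 weeks: (0.0000, 0.0000, 0.0000, 1.0000)
After 1 week: (0.2000, 0.2000, 0.2000, 0.4000)
After 2 weeks: (0.2640, 0.2080, 0.2000, 0.3280)
After 3 weeks: (0.2688, 0.2077, 0.2000, 0.3235)
P(in Mild after 3 weeks) = 0.2077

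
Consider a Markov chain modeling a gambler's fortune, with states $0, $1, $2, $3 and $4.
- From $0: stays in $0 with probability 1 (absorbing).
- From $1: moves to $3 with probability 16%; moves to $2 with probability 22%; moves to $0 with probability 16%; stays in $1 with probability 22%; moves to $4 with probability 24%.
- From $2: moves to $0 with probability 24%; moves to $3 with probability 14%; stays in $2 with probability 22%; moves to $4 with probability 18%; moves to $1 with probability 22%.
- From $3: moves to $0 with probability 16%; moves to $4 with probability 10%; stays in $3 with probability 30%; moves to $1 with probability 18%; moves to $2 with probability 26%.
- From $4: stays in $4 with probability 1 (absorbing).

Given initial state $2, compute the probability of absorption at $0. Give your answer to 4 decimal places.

0.5388

Let h(s) be the probability of absorption at $0 starting from transient state s. Then h($0) = 1 and h($4) = 0. By first-step analysis:
h($1) = 0.16·1 + 0.22·h($1) + 0.22·h($2) + 0.16·h($3) + 0.24·0
h($2) = 0.24·1 + 0.22·h($1) + 0.22·h($2) + 0.14·h($3) + 0.18·0
h($3) = 0.16·1 + 0.18·h($1) + 0.26·h($2) + 0.3·h($3) + 0.1·0
Solving: h($1) = 0.4698, h($2) = 0.5388, h($3) = 0.5495.
Starting from $2, the probability is 0.5388.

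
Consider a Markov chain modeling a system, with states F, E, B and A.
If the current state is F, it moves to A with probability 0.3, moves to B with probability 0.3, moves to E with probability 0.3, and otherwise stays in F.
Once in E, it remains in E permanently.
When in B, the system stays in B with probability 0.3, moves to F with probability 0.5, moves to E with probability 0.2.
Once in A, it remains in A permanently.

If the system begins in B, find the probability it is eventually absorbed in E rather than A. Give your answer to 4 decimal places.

0.6875

Let h(s) be the probability of absorption at E starting from transient state s. Then h(E) = 1 and h(A) = 0. By first-step analysis:
h(F) = 0.1·h(F) + 0.3·1 + 0.3·h(B) + 0.3·0
h(B) = 0.5·h(F) + 0.2·1 + 0.3·h(B)
Solving: h(F) = 0.5625, h(B) = 0.6875.
Starting from B, the probability is 0.6875.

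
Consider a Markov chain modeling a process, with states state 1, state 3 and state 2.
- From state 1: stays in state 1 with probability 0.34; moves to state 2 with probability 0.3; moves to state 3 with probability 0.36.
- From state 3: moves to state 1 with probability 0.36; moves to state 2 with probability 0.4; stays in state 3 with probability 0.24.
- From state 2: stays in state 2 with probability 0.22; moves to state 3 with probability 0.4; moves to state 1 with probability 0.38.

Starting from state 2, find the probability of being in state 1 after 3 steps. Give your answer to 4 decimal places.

0.3593

Propagate the distribution vector 3 steps from state 2.
After 0 steps: (0.0000, 0.0000, 1.0000)
After 1 step: (0.3800, 0.4000, 0.2200)
After 2 steps: (0.3568, 0.3208, 0.3224)
After 3 steps: (0.3593, 0.3344, 0.3063)
P(in state 1 after 3 steps) = 0.3593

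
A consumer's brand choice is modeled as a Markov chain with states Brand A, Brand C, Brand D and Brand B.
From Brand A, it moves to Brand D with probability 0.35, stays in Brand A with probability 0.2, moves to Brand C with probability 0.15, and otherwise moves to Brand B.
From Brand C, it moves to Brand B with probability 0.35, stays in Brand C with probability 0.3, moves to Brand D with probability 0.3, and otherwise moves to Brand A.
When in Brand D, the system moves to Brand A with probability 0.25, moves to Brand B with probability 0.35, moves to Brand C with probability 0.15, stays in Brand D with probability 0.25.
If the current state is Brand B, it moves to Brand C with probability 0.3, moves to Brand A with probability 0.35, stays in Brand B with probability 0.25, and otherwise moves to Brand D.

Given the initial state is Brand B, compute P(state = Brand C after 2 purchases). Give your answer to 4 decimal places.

0.2325

Propagate the distribution vector 2 purchases from Brand B.
After 0 purchases: (0.0000, 0.0000, 0.0000, 1.0000)
After 1 purchase: (0.3500, 0.3000, 0.1000, 0.2500)
After 2 purchases: (0.1975, 0.2325, 0.2625, 0.3075)
P(in Brand C after 2 purchases) = 0.2325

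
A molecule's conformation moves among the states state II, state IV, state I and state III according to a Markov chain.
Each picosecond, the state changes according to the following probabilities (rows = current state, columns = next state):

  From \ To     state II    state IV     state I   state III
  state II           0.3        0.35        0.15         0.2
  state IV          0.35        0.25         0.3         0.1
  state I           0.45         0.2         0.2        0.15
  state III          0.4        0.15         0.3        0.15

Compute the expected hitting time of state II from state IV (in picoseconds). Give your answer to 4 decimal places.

Let t(s) be the expected number of picoseconds to first reach state II from state s, with t(state II) = 0. Conditioning on the first picosecond:
t(state IV) = 1 + 0.25·t(state IV) + 0.3·t(state I) + 0.1·t(state III)
t(state I) = 1 + 0.2·t(state IV) + 0.2·t(state I) + 0.15·t(state III)
t(state III) = 1 + 0.15·t(state IV) + 0.3·t(state I) + 0.15·t(state III)
Solving: t(state IV) = 2.6092, t(state I) = 2.3658, t(state III) = 2.4719.
Expected picoseconds from state IV to state II: 2.6092.

2.6092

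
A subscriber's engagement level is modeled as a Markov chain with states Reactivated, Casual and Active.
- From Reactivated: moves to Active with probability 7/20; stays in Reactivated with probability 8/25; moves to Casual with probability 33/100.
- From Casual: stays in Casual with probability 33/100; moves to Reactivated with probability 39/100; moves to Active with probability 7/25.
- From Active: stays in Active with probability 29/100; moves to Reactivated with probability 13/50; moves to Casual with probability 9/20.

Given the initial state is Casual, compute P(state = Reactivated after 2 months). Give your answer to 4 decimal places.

Sum over the intermediate state after 1 month:
P = P(Casual→Reactivated)·P(Reactivated→Reactivated) + P(Casual→Casual)·P(Casual→Reactivated) + P(Casual→Active)·P(Active→Reactivated)
  = 0.39×0.32 + 0.33×0.39 + 0.28×0.26
  = 0.1248 + 0.1287 + 0.0728 = 0.3263

0.3263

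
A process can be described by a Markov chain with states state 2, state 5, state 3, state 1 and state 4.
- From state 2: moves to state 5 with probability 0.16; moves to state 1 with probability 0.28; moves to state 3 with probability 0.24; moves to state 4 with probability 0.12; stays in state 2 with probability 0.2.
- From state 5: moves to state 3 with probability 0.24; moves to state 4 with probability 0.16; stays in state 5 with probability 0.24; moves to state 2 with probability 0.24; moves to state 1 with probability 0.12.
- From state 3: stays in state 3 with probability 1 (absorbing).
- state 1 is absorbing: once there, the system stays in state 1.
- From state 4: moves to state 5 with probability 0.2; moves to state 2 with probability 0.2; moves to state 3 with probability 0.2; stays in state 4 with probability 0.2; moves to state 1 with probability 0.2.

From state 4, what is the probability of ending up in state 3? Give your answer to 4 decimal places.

Let h(s) be the probability of absorption at state 3 starting from transient state s. Then h(state 3) = 1 and h(state 1) = 0. By first-step analysis:
h(state 2) = 0.2·h(state 2) + 0.16·h(state 5) + 0.24·1 + 0.28·0 + 0.12·h(state 4)
h(state 5) = 0.24·h(state 2) + 0.24·h(state 5) + 0.24·1 + 0.12·0 + 0.16·h(state 4)
h(state 4) = 0.2·h(state 2) + 0.2·h(state 5) + 0.2·1 + 0.2·0 + 0.2·h(state 4)
Solving: h(state 2) = 0.4940, h(state 5) = 0.5810, h(state 4) = 0.5188.
Starting from state 4, the probability is 0.5188.

0.5188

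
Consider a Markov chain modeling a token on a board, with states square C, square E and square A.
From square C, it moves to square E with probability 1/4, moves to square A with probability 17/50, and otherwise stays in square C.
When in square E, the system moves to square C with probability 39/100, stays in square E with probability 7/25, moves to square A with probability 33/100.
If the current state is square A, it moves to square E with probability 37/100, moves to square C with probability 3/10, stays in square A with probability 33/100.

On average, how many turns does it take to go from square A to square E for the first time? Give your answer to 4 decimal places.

Let t(s) be the expected number of turns to first reach square E from state s, with t(square E) = 0. Conditioning on the first turn:
t(square C) = 1 + 0.41·t(square C) + 0.34·t(square A)
t(square A) = 1 + 0.3·t(square C) + 0.33·t(square A)
Solving: t(square C) = 3.4436, t(square A) = 3.0344.
Expected turns from square A to square E: 3.0344.

3.0344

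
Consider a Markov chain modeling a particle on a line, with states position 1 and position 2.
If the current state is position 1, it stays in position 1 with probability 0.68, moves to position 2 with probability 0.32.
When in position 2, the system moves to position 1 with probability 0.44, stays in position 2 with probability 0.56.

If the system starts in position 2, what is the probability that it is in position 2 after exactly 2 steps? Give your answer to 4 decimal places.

Sum over the intermediate state after 1 step:
P = P(position 2→position 1)·P(position 1→position 2) + P(position 2→position 2)·P(position 2→position 2)
  = 0.44×0.32 + 0.56×0.56
  = 0.1408 + 0.3136 = 0.4544

0.4544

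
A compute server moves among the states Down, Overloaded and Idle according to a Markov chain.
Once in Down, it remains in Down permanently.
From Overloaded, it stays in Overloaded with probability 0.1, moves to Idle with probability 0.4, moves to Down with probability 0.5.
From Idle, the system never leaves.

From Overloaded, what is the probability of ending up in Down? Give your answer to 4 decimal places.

Let h(s) be the probability of absorption at Down starting from transient state s. Then h(Down) = 1 and h(Idle) = 0. By first-step analysis:
h(Overloaded) = 0.5·1 + 0.1·h(Overloaded) + 0.4·0
Solving: h(Overloaded) = 0.5556.
Starting from Overloaded, the probability is 0.5556.

0.5556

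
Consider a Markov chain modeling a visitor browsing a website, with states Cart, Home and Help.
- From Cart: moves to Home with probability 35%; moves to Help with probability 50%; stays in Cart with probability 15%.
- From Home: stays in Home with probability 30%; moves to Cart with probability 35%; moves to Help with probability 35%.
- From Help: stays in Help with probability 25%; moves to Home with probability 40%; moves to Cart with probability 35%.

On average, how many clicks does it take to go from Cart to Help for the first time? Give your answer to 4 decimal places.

Let t(s) be the expected number of clicks to first reach Help from state s, with t(Help) = 0. Conditioning on the first click:
t(Cart) = 1 + 0.15·t(Cart) + 0.35·t(Home)
t(Home) = 1 + 0.35·t(Cart) + 0.3·t(Home)
Solving: t(Cart) = 2.2222, t(Home) = 2.5397.
Expected clicks from Cart to Help: 2.2222.

2.2222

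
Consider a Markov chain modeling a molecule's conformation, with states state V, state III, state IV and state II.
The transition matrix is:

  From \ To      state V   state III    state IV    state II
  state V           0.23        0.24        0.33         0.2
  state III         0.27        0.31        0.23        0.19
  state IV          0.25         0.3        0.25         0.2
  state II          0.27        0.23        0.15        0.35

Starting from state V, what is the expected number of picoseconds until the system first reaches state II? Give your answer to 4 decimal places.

Let t(s) be the expected number of picoseconds to first reach state II from state s, with t(state II) = 0. Conditioning on the first picosecond:
t(state V) = 1 + 0.23·t(state V) + 0.24·t(state III) + 0.33·t(state IV)
t(state III) = 1 + 0.27·t(state V) + 0.31·t(state III) + 0.23·t(state IV)
t(state IV) = 1 + 0.25·t(state V) + 0.3·t(state III) + 0.25·t(state IV)
Solving: t(state V) = 5.0700, t(state III) = 5.1242, t(state IV) = 5.0730.
Expected picoseconds from state V to state II: 5.0700.

5.0700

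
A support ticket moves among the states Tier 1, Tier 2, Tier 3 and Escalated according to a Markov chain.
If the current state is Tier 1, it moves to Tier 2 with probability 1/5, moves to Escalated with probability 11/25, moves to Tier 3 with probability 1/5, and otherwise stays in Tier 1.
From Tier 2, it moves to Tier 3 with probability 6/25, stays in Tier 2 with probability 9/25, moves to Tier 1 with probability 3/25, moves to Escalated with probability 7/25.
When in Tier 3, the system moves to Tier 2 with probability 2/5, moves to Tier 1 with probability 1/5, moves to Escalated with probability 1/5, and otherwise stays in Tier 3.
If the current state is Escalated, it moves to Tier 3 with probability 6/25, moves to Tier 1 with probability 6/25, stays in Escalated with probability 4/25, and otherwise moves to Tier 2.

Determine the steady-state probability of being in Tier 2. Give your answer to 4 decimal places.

0.3408

Let the stationary distribution be π with π = πP and π_1 + π_2 + π_3 + π_4 = 1.
π_1 = 0.16·π_1 + 0.12·π_2 + 0.2·π_3 + 0.24·π_4
π_2 = 0.2·π_1 + 0.36·π_2 + 0.4·π_3 + 0.36·π_4
π_3 = 0.2·π_1 + 0.24·π_2 + 0.2·π_3 + 0.24·π_4
Solving with the normalization constraint gives π = (0.1761, 0.3408, 0.2240, 0.2592).
So the stationary probability of Tier 2 is 0.3408.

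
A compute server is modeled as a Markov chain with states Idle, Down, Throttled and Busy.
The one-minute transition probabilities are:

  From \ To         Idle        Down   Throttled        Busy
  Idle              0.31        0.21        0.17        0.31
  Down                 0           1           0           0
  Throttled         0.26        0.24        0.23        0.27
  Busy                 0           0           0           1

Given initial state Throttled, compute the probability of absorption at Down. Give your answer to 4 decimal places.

Let h(s) be the probability of absorption at Down starting from transient state s. Then h(Down) = 1 and h(Busy) = 0. By first-step analysis:
h(Idle) = 0.31·h(Idle) + 0.21·1 + 0.17·h(Throttled) + 0.31·0
h(Throttled) = 0.26·h(Idle) + 0.24·1 + 0.23·h(Throttled) + 0.27·0
Solving: h(Idle) = 0.4157, h(Throttled) = 0.4521.
Starting from Throttled, the probability is 0.4521.

0.4521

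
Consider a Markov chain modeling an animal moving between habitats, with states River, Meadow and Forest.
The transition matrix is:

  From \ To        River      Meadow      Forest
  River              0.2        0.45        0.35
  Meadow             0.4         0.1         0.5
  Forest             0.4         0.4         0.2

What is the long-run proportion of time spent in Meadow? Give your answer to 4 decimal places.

0.3205

Let the stationary distribution be π with π = πP and π_1 + π_2 + π_3 = 1.
π_1 = 0.2·π_1 + 0.4·π_2 + 0.4·π_3
π_2 = 0.45·π_1 + 0.1·π_2 + 0.4·π_3
Solving with the normalization constraint gives π = (0.3333, 0.3205, 0.3462).
So the stationary probability of Meadow is 0.3205.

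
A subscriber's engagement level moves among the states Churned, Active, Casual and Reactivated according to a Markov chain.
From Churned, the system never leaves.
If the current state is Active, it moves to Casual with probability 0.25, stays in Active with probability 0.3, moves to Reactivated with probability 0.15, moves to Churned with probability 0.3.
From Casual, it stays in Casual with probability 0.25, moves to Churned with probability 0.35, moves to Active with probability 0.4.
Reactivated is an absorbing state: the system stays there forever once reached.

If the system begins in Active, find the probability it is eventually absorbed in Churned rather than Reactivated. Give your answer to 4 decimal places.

Let h(s) be the probability of absorption at Churned starting from transient state s. Then h(Churned) = 1 and h(Reactivated) = 0. By first-step analysis:
h(Active) = 0.3·1 + 0.3·h(Active) + 0.25·h(Casual) + 0.15·0
h(Casual) = 0.35·1 + 0.4·h(Active) + 0.25·h(Casual)
Solving: h(Active) = 0.7353, h(Casual) = 0.8588.
Starting from Active, the probability is 0.7353.

0.7353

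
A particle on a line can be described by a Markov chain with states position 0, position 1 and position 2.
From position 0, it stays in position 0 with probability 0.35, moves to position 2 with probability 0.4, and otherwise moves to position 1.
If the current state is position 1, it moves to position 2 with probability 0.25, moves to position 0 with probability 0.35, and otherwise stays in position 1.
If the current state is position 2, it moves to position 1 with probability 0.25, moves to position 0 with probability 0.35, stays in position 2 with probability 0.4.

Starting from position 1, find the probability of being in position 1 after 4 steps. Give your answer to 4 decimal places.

0.2945

Propagate the distribution vector 4 steps from position 1.
After 0 steps: (0.0000, 1.0000, 0.0000)
After 1 step: (0.3500, 0.4000, 0.2500)
After 2 steps: (0.3500, 0.3100, 0.3400)
After 3 steps: (0.3500, 0.2965, 0.3535)
After 4 steps: (0.3500, 0.2945, 0.3555)
P(in position 1 after 4 steps) = 0.2945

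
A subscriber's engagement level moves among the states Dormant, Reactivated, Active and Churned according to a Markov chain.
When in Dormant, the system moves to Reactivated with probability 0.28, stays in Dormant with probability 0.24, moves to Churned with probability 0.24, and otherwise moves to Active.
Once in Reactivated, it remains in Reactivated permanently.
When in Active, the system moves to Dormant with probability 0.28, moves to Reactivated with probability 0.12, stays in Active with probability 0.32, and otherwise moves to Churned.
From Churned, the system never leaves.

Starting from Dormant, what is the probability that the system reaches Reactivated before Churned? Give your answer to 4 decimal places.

0.4875

Let h(s) be the probability of absorption at Reactivated starting from transient state s. Then h(Reactivated) = 1 and h(Churned) = 0. By first-step analysis:
h(Dormant) = 0.24·h(Dormant) + 0.28·1 + 0.24·h(Active) + 0.24·0
h(Active) = 0.28·h(Dormant) + 0.12·1 + 0.32·h(Active) + 0.28·0
Solving: h(Dormant) = 0.4875, h(Active) = 0.3772.
Starting from Dormant, the probability is 0.4875.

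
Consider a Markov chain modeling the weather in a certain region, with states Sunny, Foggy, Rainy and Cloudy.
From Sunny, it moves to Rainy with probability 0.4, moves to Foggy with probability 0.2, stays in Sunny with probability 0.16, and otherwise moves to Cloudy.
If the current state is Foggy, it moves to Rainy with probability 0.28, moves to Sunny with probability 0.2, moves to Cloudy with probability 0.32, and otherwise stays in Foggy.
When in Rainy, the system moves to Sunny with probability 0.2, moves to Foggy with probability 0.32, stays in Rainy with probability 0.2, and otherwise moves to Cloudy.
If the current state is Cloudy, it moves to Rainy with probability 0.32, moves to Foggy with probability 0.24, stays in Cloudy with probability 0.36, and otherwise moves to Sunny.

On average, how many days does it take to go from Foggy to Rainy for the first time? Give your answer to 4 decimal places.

3.2107

Let t(s) be the expected number of days to first reach Rainy from state s, with t(Rainy) = 0. Conditioning on the first day:
t(Sunny) = 1 + 0.16·t(Sunny) + 0.2·t(Foggy) + 0.24·t(Cloudy)
t(Foggy) = 1 + 0.2·t(Sunny) + 0.2·t(Foggy) + 0.32·t(Cloudy)
t(Cloudy) = 1 + 0.08·t(Sunny) + 0.24·t(Foggy) + 0.36·t(Cloudy)
Solving: t(Sunny) = 2.8470, t(Foggy) = 3.2107, t(Cloudy) = 3.1224.
Expected days from Foggy to Rainy: 3.2107.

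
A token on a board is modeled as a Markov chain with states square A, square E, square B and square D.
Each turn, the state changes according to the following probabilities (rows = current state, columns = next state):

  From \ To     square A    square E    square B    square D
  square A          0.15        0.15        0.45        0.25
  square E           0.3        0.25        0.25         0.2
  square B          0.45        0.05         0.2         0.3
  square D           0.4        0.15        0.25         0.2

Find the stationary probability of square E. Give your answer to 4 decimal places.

0.1334

Let the stationary distribution be π with π = πP and π_1 + π_2 + π_3 + π_4 = 1.
π_1 = 0.15·π_1 + 0.3·π_2 + 0.45·π_3 + 0.4·π_4
π_2 = 0.15·π_1 + 0.25·π_2 + 0.05·π_3 + 0.15·π_4
π_3 = 0.45·π_1 + 0.25·π_2 + 0.2·π_3 + 0.25·π_4
Solving with the normalization constraint gives π = (0.3213, 0.1334, 0.2993, 0.2460).
So the stationary probability of square E is 0.1334.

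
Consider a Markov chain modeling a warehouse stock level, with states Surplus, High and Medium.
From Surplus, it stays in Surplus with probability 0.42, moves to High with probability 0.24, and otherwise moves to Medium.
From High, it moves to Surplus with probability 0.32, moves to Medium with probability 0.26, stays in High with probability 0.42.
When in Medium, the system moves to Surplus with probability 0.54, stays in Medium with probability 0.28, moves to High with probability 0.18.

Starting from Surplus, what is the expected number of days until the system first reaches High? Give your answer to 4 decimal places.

4.5299

Let t(s) be the expected number of days to first reach High from state s, with t(High) = 0. Conditioning on the first day:
t(Surplus) = 1 + 0.42·t(Surplus) + 0.34·t(Medium)
t(Medium) = 1 + 0.54·t(Surplus) + 0.28·t(Medium)
Solving: t(Surplus) = 4.5299, t(Medium) = 4.7863.
Expected days from Surplus to High: 4.5299.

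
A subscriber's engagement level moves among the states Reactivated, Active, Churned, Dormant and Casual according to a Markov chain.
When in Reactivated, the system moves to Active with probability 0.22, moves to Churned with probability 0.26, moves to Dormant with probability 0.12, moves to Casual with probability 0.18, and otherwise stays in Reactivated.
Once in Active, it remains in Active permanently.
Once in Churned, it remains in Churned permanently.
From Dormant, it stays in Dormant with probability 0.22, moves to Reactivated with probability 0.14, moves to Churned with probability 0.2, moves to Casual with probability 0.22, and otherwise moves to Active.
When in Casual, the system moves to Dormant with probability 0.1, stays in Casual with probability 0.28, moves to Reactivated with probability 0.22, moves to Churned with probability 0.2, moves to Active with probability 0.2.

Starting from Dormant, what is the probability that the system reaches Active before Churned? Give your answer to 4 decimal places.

Let h(s) be the probability of absorption at Active starting from transient state s. Then h(Active) = 1 and h(Churned) = 0. By first-step analysis:
h(Reactivated) = 0.22·h(Reactivated) + 0.22·1 + 0.26·0 + 0.12·h(Dormant) + 0.18·h(Casual)
h(Dormant) = 0.14·h(Reactivated) + 0.22·1 + 0.2·0 + 0.22·h(Dormant) + 0.22·h(Casual)
h(Casual) = 0.22·h(Reactivated) + 0.2·1 + 0.2·0 + 0.1·h(Dormant) + 0.28·h(Casual)
Solving: h(Reactivated) = 0.4736, h(Dormant) = 0.5061, h(Casual) = 0.4928.
Starting from Dormant, the probability is 0.5061.

0.5061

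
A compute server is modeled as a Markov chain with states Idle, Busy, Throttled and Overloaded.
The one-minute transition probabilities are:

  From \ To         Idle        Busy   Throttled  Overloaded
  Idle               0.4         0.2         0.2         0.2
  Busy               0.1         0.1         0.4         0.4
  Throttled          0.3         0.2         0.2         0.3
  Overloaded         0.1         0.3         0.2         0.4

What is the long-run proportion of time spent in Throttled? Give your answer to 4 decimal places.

Let the stationary distribution be π with π = πP and π_1 + π_2 + π_3 + π_4 = 1.
π_1 = 0.4·π_1 + 0.1·π_2 + 0.3·π_3 + 0.1·π_4
π_2 = 0.2·π_1 + 0.1·π_2 + 0.2·π_3 + 0.3·π_4
π_3 = 0.2·π_1 + 0.4·π_2 + 0.2·π_3 + 0.2·π_4
Solving with the normalization constraint gives π = (0.2121, 0.2121, 0.2424, 0.3333).
So the stationary probability of Throttled is 0.2424.

0.2424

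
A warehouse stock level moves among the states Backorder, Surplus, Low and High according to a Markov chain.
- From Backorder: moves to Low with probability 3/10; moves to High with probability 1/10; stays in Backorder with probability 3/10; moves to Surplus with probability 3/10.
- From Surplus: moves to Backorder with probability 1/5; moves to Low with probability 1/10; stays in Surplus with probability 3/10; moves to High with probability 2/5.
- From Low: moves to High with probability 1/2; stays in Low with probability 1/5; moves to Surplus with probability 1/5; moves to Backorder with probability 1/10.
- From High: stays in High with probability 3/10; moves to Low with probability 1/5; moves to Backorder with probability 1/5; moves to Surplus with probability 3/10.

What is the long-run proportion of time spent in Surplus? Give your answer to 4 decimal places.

Let the stationary distribution be π with π = πP and π_1 + π_2 + π_3 + π_4 = 1.
π_1 = 0.3·π_1 + 0.2·π_2 + 0.1·π_3 + 0.2·π_4
π_2 = 0.3·π_1 + 0.3·π_2 + 0.2·π_3 + 0.3·π_4
π_3 = 0.3·π_1 + 0.1·π_2 + 0.2·π_3 + 0.2·π_4
Solving with the normalization constraint gives π = (0.2009, 0.2808, 0.1920, 0.3263).
So the stationary probability of Surplus is 0.2808.

0.2808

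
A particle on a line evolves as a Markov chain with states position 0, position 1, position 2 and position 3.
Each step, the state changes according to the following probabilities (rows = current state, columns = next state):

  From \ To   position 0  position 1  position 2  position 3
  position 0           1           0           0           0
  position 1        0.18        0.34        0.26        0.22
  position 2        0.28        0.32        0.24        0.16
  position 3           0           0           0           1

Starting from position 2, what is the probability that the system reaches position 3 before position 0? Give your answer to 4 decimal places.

0.4207

Let h(s) be the probability of absorption at position 3 starting from transient state s. Then h(position 3) = 1 and h(position 0) = 0. By first-step analysis:
h(position 1) = 0.18·0 + 0.34·h(position 1) + 0.26·h(position 2) + 0.22·1
h(position 2) = 0.28·0 + 0.32·h(position 1) + 0.24·h(position 2) + 0.16·1
Solving: h(position 1) = 0.4990, h(position 2) = 0.4207.
Starting from position 2, the probability is 0.4207.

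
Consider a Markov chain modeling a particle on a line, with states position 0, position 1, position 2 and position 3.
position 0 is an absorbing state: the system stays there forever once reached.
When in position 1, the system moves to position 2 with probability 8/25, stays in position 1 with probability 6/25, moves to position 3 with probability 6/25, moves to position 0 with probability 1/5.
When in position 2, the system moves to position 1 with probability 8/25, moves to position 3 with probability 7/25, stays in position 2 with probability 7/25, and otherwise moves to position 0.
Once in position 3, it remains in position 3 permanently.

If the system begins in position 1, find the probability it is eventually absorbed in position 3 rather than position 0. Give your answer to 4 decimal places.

Let h(s) be the probability of absorption at position 3 starting from transient state s. Then h(position 3) = 1 and h(position 0) = 0. By first-step analysis:
h(position 1) = 0.2·0 + 0.24·h(position 1) + 0.32·h(position 2) + 0.24·1
h(position 2) = 0.12·0 + 0.32·h(position 1) + 0.28·h(position 2) + 0.28·1
Solving: h(position 1) = 0.5899, h(position 2) = 0.6511.
Starting from position 1, the probability is 0.5899.

0.5899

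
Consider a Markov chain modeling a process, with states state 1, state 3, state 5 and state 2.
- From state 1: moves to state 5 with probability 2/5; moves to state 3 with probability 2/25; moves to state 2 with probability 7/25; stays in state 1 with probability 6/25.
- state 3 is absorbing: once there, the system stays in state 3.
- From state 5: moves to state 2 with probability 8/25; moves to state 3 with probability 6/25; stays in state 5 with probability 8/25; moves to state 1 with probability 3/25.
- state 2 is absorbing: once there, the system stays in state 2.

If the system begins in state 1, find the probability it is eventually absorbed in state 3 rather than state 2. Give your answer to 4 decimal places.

Let h(s) be the probability of absorption at state 3 starting from transient state s. Then h(state 3) = 1 and h(state 2) = 0. By first-step analysis:
h(state 1) = 0.24·h(state 1) + 0.08·1 + 0.4·h(state 5) + 0.28·0
h(state 5) = 0.12·h(state 1) + 0.24·1 + 0.32·h(state 5) + 0.32·0
Solving: h(state 1) = 0.3208, h(state 5) = 0.4096.
Starting from state 1, the probability is 0.3208.

0.3208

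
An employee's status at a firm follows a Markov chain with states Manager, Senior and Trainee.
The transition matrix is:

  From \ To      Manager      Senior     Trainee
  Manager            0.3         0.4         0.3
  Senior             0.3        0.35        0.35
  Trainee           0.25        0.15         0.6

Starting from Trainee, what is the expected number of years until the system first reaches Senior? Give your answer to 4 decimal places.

Let t(s) be the expected number of years to first reach Senior from state s, with t(Senior) = 0. Conditioning on the first year:
t(Manager) = 1 + 0.3·t(Manager) + 0.3·t(Trainee)
t(Trainee) = 1 + 0.25·t(Manager) + 0.6·t(Trainee)
Solving: t(Manager) = 3.4146, t(Trainee) = 4.6341.
Expected years from Trainee to Senior: 4.6341.

4.6341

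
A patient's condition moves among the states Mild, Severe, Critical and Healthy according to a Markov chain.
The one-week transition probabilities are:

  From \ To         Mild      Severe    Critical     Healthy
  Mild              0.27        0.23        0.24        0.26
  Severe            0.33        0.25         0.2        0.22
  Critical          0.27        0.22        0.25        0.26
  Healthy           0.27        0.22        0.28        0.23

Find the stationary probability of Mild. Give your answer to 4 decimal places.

0.2838

Let the stationary distribution be π with π = πP and π_1 + π_2 + π_3 + π_4 = 1.
π_1 = 0.27·π_1 + 0.33·π_2 + 0.27·π_3 + 0.27·π_4
π_2 = 0.23·π_1 + 0.25·π_2 + 0.22·π_3 + 0.22·π_4
π_3 = 0.24·π_1 + 0.2·π_2 + 0.25·π_3 + 0.28·π_4
Solving with the normalization constraint gives π = (0.2838, 0.2297, 0.2430, 0.2435).
So the stationary probability of Mild is 0.2838.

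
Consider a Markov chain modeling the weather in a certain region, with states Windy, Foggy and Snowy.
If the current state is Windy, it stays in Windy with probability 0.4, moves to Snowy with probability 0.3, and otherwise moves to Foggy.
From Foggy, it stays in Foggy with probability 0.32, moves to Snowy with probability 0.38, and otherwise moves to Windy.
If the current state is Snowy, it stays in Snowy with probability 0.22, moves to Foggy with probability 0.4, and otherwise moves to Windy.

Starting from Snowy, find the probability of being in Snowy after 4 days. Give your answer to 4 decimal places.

Propagate the distribution vector 4 days from Snowy.
After 0 days: (0.0000, 0.0000, 1.0000)
After 1 day: (0.3800, 0.4000, 0.2200)
After 2 days: (0.3556, 0.3300, 0.3144)
After 3 days: (0.3607, 0.3380, 0.3012)
After 4 days: (0.3602, 0.3369, 0.3029)
P(in Snowy after 4 days) = 0.3029

0.3029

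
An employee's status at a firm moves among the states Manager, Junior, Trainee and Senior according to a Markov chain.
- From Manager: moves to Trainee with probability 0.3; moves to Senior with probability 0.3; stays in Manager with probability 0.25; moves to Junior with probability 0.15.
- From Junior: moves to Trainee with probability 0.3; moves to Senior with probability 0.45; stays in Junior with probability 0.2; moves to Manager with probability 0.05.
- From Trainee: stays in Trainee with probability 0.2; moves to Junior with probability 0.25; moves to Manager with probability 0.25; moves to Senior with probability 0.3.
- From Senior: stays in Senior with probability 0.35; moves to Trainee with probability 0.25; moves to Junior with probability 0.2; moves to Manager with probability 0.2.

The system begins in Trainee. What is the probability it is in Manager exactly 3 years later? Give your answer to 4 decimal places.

Propagate the distribution vector 3 years from Trainee.
After 0 years: (0.0000, 0.0000, 1.0000, 0.0000)
After 1 year: (0.2500, 0.2500, 0.2000, 0.3000)
After 2 years: (0.1850, 0.1975, 0.2650, 0.3525)
After 3 years: (0.1929, 0.2040, 0.2559, 0.3473)
P(in Manager after 3 years) = 0.1929

0.1929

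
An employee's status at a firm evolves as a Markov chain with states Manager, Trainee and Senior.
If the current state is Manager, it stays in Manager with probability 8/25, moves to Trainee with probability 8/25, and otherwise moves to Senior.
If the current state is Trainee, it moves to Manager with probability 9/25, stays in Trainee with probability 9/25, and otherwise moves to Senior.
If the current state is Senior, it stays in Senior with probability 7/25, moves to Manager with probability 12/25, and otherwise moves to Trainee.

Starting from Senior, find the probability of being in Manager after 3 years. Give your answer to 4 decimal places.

Propagate the distribution vector 3 years from Senior.
After 0 years: (0.0000, 0.0000, 1.0000)
After 1 year: (0.4800, 0.2400, 0.2800)
After 2 years: (0.3744, 0.3072, 0.3184)
After 3 years: (0.3832, 0.3068, 0.3100)
P(in Manager after 3 years) = 0.3832

0.3832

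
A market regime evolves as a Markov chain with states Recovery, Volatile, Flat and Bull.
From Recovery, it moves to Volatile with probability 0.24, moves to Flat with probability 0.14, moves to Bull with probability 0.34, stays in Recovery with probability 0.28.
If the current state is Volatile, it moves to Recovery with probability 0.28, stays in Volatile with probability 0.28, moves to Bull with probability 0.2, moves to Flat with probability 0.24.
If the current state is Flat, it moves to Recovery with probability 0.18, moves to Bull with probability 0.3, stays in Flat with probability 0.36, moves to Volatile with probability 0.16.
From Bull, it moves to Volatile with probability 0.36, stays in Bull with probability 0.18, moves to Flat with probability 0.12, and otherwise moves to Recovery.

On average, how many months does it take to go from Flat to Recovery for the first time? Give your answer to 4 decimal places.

Let t(s) be the expected number of months to first reach Recovery from state s, with t(Recovery) = 0. Conditioning on the first month:
t(Volatile) = 1 + 0.28·t(Volatile) + 0.24·t(Flat) + 0.2·t(Bull)
t(Flat) = 1 + 0.16·t(Volatile) + 0.36·t(Flat) + 0.3·t(Bull)
t(Bull) = 1 + 0.36·t(Volatile) + 0.12·t(Flat) + 0.18·t(Bull)
Solving: t(Volatile) = 3.7186, t(Flat) = 4.1111, t(Bull) = 3.4537.
Expected months from Flat to Recovery: 4.1111.

4.1111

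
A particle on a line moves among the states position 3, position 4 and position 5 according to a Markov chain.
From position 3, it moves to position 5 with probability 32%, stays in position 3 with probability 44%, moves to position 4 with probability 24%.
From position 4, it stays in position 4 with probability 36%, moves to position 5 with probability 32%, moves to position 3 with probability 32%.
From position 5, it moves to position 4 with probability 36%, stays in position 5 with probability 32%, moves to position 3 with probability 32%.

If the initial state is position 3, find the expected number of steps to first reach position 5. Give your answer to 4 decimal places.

Let t(s) be the expected number of steps to first reach position 5 from state s, with t(position 5) = 0. Conditioning on the first step:
t(position 3) = 1 + 0.44·t(position 3) + 0.24·t(position 4)
t(position 4) = 1 + 0.32·t(position 3) + 0.36·t(position 4)
Solving: t(position 3) = 3.1250, t(position 4) = 3.1250.
Expected steps from position 3 to position 5: 3.1250.

3.1250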